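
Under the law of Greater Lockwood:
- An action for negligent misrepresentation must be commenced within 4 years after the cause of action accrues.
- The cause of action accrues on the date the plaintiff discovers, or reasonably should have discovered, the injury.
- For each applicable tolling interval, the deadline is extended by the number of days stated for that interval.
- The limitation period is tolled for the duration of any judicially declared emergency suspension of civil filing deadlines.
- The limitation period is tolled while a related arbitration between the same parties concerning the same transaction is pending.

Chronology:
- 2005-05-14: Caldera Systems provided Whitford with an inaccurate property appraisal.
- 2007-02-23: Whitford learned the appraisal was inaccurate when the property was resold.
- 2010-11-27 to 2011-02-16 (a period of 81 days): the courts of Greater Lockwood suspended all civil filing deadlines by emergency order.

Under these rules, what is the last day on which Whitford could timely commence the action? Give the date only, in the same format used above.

Accrual is tied to discovery, so the period began on 2007-02-23 rather than on 2005-05-14 when the act occurred.
The untolled deadline — 4 years after 2007-02-23 — is 2011-02-23.
The period was tolled for 81 days by the emergency suspension of filing deadlines (2010-11-27 to 2011-02-16), pushing the deadline to 2011-05-15.

2011-05-15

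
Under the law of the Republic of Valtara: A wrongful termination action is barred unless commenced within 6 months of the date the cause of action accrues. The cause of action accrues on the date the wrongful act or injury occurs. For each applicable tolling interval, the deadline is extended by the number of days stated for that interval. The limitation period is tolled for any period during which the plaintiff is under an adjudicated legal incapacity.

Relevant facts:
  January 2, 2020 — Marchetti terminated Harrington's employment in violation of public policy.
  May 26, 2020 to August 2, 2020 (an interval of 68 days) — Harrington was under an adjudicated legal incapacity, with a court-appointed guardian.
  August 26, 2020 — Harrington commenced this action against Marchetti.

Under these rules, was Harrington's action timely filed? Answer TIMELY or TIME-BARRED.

The cause of action accrued on January 2, 2020, the date of the act.
6 months from January 2, 2020 is July 2, 2020.
The period was tolled for 68 days by the plaintiff's legal incapacity (May 26, 2020 to August 2, 2020), pushing the deadline to September 8, 2020.
The August 26, 2020 filing precedes the September 8, 2020 deadline; the claim is timely.

TIMELY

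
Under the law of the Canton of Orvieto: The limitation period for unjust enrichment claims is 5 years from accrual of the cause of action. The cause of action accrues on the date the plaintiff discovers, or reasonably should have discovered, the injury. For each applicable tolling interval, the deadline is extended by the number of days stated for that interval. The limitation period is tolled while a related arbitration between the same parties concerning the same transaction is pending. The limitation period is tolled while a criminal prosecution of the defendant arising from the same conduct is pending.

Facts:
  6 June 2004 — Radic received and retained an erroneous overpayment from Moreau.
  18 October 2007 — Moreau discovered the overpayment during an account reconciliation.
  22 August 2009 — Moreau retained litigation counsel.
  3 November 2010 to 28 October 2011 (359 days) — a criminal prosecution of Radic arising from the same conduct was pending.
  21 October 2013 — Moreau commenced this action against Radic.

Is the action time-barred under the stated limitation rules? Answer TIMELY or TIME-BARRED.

The claim did not accrue until Moreau discovered the injury on 18 October 2007; the 6 June 2004 act date does not start the clock under the stated rule.
Adding the 5 years base period to 18 October 2007 gives a deadline of 18 October 2012, before any tolling.
The period was tolled for 359 days by the pending criminal prosecution (3 November 2010 to 28 October 2011), pushing the deadline to 12 October 2013.
None of the other events listed affects the running of the period under the stated rules.
Moreau filed on 21 October 2013, after the 12 October 2013 deadline, so the action is time-barred.

TIME-BARRED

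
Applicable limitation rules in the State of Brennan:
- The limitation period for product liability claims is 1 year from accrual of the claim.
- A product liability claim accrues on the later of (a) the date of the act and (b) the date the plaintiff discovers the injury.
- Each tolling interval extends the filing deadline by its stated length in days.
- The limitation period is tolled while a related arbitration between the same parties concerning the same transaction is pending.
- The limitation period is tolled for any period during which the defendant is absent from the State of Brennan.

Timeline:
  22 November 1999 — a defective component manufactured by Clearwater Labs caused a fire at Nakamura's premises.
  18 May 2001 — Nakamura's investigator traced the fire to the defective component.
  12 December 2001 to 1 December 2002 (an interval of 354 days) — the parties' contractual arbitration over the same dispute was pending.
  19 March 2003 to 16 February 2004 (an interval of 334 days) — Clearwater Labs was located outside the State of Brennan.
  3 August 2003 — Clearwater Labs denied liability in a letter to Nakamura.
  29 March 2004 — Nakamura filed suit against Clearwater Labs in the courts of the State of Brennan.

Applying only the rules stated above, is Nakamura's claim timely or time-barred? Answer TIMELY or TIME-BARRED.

TIMELY

Because discovery on 18 May 2001 post-dates the 22 November 1999 act, accrual under the later-of rule falls on 18 May 2001.
Adding the 1 year base period to 18 May 2001 gives a deadline of 18 May 2002, before any tolling.
Because the pending related arbitration ran from 12 December 2001 to 1 December 2002, the deadline is extended by 354 days to 7 May 2003.
The defendant's absence from the jurisdiction from 19 March 2003 to 16 February 2004 tolled the period for 334 days, extending the deadline to 5 April 2004.
The other events in the timeline have no effect on the limitation period under the stated rules.
Nakamura filed on 29 March 2004, before the 5 April 2004 deadline, so the action is timely.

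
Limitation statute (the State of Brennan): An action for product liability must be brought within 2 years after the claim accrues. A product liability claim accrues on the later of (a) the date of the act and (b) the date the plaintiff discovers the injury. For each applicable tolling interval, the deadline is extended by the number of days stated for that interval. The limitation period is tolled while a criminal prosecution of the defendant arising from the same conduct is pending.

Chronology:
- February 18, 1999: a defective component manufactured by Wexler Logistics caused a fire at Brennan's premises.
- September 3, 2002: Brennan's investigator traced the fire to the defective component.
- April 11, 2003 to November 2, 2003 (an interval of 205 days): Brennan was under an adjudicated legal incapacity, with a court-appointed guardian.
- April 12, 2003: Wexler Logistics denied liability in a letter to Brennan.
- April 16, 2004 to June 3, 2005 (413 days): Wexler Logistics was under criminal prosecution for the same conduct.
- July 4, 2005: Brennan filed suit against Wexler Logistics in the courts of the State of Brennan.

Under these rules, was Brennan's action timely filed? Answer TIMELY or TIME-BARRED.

TIMELY

Because discovery on September 3, 2002 post-dates the February 18, 1999 act, accrual under the later-of rule falls on September 3, 2002.
Adding the 2 years base period to September 3, 2002 gives a deadline of September 3, 2004, before any tolling.
The pending criminal prosecution from April 16, 2004 to June 3, 2005 tolled the period for 413 days, extending the deadline to October 21, 2005.
The plaintiff's legal incapacity from April 11, 2003 to November 2, 2003 does not toll the period, because no stated rule makes the plaintiff's incapacity a tolling event.
Nothing else in the chronology tolls or restarts the period.
Brennan filed on July 4, 2005, before the October 21, 2005 deadline, so the action is timely.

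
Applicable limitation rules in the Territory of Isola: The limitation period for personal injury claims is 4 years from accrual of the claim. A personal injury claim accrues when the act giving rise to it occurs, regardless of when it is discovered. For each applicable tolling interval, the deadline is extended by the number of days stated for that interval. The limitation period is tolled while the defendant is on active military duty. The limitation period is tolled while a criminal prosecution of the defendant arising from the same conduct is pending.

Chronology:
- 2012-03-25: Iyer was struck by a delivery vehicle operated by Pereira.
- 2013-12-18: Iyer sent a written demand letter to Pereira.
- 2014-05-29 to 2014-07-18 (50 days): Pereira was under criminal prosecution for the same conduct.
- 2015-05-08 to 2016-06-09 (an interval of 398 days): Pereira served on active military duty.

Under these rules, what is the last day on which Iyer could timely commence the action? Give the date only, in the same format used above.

The claim accrued on 2012-03-25, the date of the act.
The untolled deadline — 4 years after 2012-03-25 — is 2016-03-25.
Because the pending criminal prosecution ran from 2014-05-29 to 2014-07-18, the deadline is extended by 50 days to 2016-05-14.
The defendant's active military service from 2015-05-08 to 2016-06-09 tolled the period for 398 days, extending the deadline to 2017-06-16.
None of the other events listed affects the running of the period under the stated rules.

2017-06-16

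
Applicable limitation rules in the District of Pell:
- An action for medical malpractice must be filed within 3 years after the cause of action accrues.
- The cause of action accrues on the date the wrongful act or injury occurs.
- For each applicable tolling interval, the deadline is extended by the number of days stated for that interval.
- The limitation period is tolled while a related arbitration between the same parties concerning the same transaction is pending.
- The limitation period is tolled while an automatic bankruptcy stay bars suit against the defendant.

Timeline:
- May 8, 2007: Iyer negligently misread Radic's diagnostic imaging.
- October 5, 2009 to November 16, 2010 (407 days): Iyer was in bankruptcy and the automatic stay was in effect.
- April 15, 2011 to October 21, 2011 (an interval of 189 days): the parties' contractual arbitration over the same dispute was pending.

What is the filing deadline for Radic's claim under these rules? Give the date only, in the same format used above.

The cause of action accrued on May 8, 2007, the date of the act.
The untolled deadline — 3 years after May 8, 2007 — is May 8, 2010.
The automatic bankruptcy stay from October 5, 2009 to November 16, 2010 tolled the period for 407 days, extending the deadline to June 19, 2011.
The pending related arbitration from April 15, 2011 to October 21, 2011 tolled the period for 189 days, extending the deadline to December 25, 2011.

December 25, 2011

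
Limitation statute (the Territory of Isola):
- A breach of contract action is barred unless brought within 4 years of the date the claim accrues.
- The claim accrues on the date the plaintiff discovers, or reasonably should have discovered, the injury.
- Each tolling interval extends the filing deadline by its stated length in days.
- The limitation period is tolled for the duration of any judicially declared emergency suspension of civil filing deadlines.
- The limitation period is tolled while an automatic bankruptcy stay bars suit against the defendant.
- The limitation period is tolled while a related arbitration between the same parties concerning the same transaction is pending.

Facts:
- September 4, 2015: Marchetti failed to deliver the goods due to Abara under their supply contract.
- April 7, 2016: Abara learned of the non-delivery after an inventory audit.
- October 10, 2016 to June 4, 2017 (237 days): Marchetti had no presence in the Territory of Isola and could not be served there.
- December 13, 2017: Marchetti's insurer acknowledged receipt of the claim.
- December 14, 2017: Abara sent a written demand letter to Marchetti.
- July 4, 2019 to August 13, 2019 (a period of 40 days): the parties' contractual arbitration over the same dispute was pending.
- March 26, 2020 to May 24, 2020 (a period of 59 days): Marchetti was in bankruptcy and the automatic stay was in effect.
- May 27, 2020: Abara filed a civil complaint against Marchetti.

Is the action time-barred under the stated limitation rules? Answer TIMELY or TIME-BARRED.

The claim did not accrue until Abara discovered the injury on April 7, 2016; the September 4, 2015 act date does not start the clock under the stated rule.
The untolled deadline — 4 years after April 7, 2016 — is April 7, 2020.
Because the pending related arbitration ran from July 4, 2019 to August 13, 2019, the deadline is extended by 40 days to May 17, 2020.
The period was tolled for 59 days by the automatic bankruptcy stay (March 26, 2020 to May 24, 2020), pushing the deadline to July 15, 2020.
The defendant's absence from the jurisdiction from October 10, 2016 to June 4, 2017 does not toll the period, because no stated rule makes the defendant's absence a tolling event.
The other events in the timeline have no effect on the limitation period under the stated rules.
Filing on May 27, 2020 beat the July 15, 2020 deadline — the action is timely.

TIMELY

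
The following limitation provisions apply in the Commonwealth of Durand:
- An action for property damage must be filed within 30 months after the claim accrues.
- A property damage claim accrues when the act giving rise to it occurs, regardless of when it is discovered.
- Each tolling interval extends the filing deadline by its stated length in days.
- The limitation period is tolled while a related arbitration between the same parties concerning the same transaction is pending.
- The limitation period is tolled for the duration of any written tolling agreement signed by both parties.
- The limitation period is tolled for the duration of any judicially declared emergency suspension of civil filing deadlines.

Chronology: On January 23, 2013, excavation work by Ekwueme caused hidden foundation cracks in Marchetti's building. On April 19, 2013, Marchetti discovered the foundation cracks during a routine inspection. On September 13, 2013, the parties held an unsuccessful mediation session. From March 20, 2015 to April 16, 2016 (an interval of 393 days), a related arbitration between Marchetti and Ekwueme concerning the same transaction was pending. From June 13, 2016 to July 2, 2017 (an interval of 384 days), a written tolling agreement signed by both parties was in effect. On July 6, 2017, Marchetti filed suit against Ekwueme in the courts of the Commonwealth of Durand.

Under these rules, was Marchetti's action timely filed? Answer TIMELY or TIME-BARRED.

TIMELY

The claim accrued on January 23, 2013, when the wrongful act occurred; under the stated occurrence rule the April 19, 2013 discovery does not delay accrual.
30 months from January 23, 2013 is July 23, 2015.
The period was tolled for 393 days by the pending related arbitration (March 20, 2015 to April 16, 2016), pushing the deadline to August 19, 2016.
The period was tolled for 384 days by the written tolling agreement (June 13, 2016 to July 2, 2017), pushing the deadline to September 7, 2017.
The other events in the timeline have no effect on the limitation period under the stated rules.
Marchetti filed on July 6, 2017, before the September 7, 2017 deadline, so the action is timely.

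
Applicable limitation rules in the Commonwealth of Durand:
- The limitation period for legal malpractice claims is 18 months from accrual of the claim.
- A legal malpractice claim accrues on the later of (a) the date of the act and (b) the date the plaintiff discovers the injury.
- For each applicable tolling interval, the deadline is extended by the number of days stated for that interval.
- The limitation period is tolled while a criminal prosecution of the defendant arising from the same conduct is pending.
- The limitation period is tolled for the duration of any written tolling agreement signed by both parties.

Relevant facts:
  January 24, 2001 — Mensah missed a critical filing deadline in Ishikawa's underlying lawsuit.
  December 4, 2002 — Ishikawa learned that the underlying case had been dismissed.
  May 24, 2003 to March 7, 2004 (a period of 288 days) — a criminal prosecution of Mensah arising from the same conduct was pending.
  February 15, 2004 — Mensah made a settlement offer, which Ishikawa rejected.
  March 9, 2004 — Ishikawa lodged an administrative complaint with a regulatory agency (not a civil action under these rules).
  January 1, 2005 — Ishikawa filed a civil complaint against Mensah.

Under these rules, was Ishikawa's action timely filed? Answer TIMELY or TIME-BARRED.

TIMELY

Because discovery on December 4, 2002 post-dates the January 24, 2001 act, accrual under the later-of rule falls on December 4, 2002.
The untolled deadline — 18 months after December 4, 2002 — is June 4, 2004.
The period was tolled for 288 days by the pending criminal prosecution (May 24, 2003 to March 7, 2004), pushing the deadline to March 19, 2005.
None of the other events listed affects the running of the period under the stated rules.
Filing on January 1, 2005 beat the March 19, 2005 deadline — the action is timely.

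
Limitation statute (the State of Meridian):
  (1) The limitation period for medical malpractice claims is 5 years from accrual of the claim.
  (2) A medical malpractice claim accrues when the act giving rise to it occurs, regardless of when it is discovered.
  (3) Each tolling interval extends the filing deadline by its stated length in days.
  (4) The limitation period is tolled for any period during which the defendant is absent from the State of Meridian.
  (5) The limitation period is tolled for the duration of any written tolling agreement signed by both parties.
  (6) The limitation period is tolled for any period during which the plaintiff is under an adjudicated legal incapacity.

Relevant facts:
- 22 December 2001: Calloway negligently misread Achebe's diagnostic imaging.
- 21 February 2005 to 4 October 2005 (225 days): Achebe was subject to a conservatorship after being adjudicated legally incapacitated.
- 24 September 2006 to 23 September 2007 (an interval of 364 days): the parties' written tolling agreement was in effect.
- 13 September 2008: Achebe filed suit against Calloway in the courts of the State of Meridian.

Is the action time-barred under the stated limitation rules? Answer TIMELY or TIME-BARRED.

The claim accrued on 22 December 2001, when the wrongful act occurred.
The untolled deadline — 5 years after 22 December 2001 — is 22 December 2006.
The plaintiff's legal incapacity from 21 February 2005 to 4 October 2005 tolled the period for 225 days, extending the deadline to 4 August 2007.
The written tolling agreement from 24 September 2006 to 23 September 2007 tolled the period for 364 days, extending the deadline to 2 August 2008.
Filing on 13 September 2008 missed the 2 August 2008 deadline — the action is time-barred.

TIME-BARRED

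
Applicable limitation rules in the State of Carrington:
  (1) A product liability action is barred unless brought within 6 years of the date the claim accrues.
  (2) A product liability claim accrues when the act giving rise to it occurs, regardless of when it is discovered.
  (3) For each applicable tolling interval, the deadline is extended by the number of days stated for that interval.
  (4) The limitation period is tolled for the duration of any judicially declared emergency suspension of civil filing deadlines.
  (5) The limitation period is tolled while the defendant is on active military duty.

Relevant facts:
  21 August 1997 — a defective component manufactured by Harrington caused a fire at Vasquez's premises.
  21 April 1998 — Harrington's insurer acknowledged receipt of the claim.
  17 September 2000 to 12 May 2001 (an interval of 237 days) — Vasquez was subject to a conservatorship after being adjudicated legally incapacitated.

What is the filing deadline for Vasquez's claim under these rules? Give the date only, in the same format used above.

The claim accrued on 21 August 1997, when the wrongful act occurred.
6 years from 21 August 1997 is 21 August 2003.
Although the plaintiff's incapacity ran from 17 September 2000 to 12 May 2001, the stated rules do not make that a tolling event, so it is disregarded.
Nothing else in the chronology tolls or restarts the period.

21 August 2003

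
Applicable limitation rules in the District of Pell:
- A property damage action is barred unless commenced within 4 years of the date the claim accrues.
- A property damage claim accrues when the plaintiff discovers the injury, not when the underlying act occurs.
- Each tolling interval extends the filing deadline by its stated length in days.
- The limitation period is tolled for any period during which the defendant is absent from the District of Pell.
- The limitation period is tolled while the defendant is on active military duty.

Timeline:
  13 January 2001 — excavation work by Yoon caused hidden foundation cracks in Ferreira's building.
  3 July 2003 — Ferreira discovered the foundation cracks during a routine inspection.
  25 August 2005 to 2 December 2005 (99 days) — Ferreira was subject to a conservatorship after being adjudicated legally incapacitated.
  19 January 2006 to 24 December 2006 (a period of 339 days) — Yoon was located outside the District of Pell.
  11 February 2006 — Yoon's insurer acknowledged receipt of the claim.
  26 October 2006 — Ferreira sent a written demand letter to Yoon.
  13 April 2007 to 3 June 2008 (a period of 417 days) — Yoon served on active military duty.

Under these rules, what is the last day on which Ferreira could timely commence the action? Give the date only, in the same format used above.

28 July 2009

The claim did not accrue until Ferreira discovered the injury on 3 July 2003; the 13 January 2001 act date does not start the clock under the stated rule.
Adding the 4 years base period to 3 July 2003 gives a deadline of 3 July 2007, before any tolling.
The period was tolled for 339 days by the defendant's absence from the jurisdiction (19 January 2006 to 24 December 2006), pushing the deadline to 6 June 2008.
The period was tolled for 417 days by the defendant's active military service (13 April 2007 to 3 June 2008), pushing the deadline to 28 July 2009.
Although the plaintiff's incapacity ran from 25 August 2005 to 2 December 2005, the stated rules do not make that a tolling event, so it is disregarded.
The other events in the timeline have no effect on the limitation period under the stated rules.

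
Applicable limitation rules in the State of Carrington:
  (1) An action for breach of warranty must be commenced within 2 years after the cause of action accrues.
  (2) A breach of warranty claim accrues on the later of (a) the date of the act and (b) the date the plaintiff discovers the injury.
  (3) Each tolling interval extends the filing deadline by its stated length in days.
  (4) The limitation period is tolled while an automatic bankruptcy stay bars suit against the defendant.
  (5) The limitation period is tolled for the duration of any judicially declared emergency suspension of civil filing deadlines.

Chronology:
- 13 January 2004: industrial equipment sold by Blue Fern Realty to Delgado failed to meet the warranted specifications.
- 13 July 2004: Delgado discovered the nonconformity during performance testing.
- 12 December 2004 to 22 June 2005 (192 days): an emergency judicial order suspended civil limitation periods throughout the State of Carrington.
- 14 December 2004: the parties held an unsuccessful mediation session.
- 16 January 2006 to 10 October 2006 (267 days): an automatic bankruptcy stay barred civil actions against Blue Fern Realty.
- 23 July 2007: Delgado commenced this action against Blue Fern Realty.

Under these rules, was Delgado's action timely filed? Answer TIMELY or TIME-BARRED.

TIMELY

The claim accrued on 13 July 2004 — the later of the 13 January 2004 act and the 13 July 2004 discovery.
Adding the 2 years base period to 13 July 2004 gives a deadline of 13 July 2006, before any tolling.
The emergency suspension of filing deadlines from 12 December 2004 to 22 June 2005 tolled the period for 192 days, extending the deadline to 21 January 2007.
The period was tolled for 267 days by the automatic bankruptcy stay (16 January 2006 to 10 October 2006), pushing the deadline to 15 October 2007.
Nothing else in the chronology tolls or restarts the period.
Filing on 23 July 2007 beat the 15 October 2007 deadline — the action is timely.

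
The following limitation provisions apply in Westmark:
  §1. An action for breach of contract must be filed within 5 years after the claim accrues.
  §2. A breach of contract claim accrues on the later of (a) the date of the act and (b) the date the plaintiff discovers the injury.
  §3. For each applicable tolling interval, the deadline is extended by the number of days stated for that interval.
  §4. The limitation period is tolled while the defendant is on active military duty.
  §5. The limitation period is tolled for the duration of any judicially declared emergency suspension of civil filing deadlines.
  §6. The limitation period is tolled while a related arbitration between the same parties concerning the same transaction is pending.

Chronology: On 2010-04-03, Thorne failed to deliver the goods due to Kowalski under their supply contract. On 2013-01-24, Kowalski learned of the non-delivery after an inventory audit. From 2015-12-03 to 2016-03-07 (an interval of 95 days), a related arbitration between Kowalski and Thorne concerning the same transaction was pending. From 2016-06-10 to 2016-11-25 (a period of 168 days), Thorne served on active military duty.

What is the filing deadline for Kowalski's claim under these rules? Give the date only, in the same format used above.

2018-10-14

Because discovery on 2013-01-24 post-dates the 2010-04-03 act, accrual under the later-of rule falls on 2013-01-24.
5 years from 2013-01-24 is 2018-01-24.
The period was tolled for 95 days by the pending related arbitration (2015-12-03 to 2016-03-07), pushing the deadline to 2018-04-29.
The period was tolled for 168 days by the defendant's active military service (2016-06-10 to 2016-11-25), pushing the deadline to 2018-10-14.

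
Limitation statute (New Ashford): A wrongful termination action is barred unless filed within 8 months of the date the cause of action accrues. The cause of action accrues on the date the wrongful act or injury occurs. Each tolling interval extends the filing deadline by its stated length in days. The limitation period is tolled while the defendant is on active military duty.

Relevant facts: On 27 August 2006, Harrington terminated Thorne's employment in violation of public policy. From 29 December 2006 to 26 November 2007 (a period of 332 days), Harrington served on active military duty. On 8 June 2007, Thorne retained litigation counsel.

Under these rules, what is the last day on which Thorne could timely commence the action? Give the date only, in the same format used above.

24 March 2008

The limitation period began to run on 27 August 2006.
The untolled deadline — 8 months after 27 August 2006 — is 27 April 2007.
The period was tolled for 332 days by the defendant's active military service (29 December 2006 to 26 November 2007), pushing the deadline to 24 March 2008.
Nothing else in the chronology tolls or restarts the period.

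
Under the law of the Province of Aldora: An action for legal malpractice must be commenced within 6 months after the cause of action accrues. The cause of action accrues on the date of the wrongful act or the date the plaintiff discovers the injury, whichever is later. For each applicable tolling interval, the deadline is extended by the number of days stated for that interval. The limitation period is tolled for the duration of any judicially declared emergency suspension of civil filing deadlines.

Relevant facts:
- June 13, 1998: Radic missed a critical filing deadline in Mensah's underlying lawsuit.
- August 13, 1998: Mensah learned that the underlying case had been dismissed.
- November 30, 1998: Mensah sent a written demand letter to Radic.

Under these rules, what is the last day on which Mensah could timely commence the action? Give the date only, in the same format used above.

Because discovery on August 13, 1998 post-dates the June 13, 1998 act, accrual under the later-of rule falls on August 13, 1998.
6 months from August 13, 1998 is February 13, 1999.
Nothing else in the chronology tolls or restarts the period.

February 13, 1999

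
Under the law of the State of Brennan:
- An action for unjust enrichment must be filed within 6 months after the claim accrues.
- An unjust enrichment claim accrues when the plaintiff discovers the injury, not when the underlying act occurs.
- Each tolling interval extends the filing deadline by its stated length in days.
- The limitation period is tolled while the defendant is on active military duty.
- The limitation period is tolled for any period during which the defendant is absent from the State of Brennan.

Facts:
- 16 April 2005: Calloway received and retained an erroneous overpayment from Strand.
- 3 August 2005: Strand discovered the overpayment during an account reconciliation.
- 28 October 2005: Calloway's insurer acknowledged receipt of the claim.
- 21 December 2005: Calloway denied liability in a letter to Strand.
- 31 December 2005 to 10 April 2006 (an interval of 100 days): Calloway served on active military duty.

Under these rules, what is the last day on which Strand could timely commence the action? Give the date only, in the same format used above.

14 May 2006

The claim did not accrue until Strand discovered the injury on 3 August 2005; the 16 April 2005 act date does not start the clock under the stated rule.
The untolled deadline — 6 months after 3 August 2005 — is 3 February 2006.
The defendant's active military service from 31 December 2005 to 10 April 2006 tolled the period for 100 days, extending the deadline to 14 May 2006.
The other events in the timeline have no effect on the limitation period under the stated rules.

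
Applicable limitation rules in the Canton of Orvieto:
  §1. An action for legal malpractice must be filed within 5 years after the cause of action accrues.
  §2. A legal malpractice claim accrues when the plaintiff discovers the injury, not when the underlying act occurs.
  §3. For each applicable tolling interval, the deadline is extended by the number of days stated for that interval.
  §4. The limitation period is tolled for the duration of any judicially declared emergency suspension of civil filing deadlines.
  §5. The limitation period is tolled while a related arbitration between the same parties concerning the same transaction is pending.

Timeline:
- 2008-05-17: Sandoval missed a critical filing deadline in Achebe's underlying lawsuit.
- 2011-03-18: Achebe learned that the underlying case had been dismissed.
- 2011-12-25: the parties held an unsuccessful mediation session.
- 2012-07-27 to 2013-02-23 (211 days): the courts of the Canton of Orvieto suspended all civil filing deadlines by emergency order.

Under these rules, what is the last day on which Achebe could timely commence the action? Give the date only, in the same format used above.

Under the discovery rule, the claim accrued on 2011-03-18, when Achebe discovered the injury — not on the 2008-05-17 date of the underlying act.
Adding the 5 years base period to 2011-03-18 gives a deadline of 2016-03-18, before any tolling.
The period was tolled for 211 days by the emergency suspension of filing deadlines (2012-07-27 to 2013-02-23), pushing the deadline to 2016-10-15.
Nothing else in the chronology tolls or restarts the period.

2016-10-15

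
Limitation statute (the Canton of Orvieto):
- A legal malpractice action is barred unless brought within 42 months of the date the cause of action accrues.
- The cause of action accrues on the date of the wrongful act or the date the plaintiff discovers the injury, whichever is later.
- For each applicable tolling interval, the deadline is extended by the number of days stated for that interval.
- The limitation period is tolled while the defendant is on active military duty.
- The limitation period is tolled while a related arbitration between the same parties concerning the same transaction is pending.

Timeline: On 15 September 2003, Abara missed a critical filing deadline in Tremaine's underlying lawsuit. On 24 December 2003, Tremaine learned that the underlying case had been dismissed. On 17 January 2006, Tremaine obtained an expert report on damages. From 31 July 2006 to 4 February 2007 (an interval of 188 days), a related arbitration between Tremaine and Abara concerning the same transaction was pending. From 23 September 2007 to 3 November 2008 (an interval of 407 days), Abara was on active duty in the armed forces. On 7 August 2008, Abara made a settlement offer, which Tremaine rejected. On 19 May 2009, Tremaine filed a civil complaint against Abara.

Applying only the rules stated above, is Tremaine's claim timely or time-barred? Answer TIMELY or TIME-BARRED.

TIME-BARRED

The claim accrued on 24 December 2003 — the later of the 15 September 2003 act and the 24 December 2003 discovery.
Adding the 42 months base period to 24 December 2003 gives a deadline of 24 June 2007, before any tolling.
The period was tolled for 188 days by the pending related arbitration (31 July 2006 to 4 February 2007), pushing the deadline to 29 December 2007.
The defendant's active military service from 23 September 2007 to 3 November 2008 tolled the period for 407 days, extending the deadline to 8 February 2009.
The other events in the timeline have no effect on the limitation period under the stated rules.
Tremaine filed on 19 May 2009, after the 8 February 2009 deadline, so the action is time-barred.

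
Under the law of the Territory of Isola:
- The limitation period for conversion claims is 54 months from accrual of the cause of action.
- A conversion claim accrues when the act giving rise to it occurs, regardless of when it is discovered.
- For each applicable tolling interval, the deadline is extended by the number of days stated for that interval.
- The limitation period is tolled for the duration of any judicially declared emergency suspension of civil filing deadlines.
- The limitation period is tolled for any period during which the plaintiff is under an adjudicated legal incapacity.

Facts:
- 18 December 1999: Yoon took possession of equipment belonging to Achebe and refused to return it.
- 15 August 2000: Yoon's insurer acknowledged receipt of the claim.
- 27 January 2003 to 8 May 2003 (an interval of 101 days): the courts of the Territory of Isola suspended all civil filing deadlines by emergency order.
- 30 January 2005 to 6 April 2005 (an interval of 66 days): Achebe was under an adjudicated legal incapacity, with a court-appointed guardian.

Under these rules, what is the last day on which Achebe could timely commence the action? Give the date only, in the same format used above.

The limitation period began to run on 18 December 1999.
The untolled deadline — 54 months after 18 December 1999 — is 18 June 2004.
The period was tolled for 101 days by the emergency suspension of filing deadlines (27 January 2003 to 8 May 2003), pushing the deadline to 27 September 2004.
The plaintiff's legal incapacity starting 30 January 2005 came too late — the period had run on 27 September 2004 — and so does not extend the deadline.
The other events in the timeline have no effect on the limitation period under the stated rules.

27 September 2004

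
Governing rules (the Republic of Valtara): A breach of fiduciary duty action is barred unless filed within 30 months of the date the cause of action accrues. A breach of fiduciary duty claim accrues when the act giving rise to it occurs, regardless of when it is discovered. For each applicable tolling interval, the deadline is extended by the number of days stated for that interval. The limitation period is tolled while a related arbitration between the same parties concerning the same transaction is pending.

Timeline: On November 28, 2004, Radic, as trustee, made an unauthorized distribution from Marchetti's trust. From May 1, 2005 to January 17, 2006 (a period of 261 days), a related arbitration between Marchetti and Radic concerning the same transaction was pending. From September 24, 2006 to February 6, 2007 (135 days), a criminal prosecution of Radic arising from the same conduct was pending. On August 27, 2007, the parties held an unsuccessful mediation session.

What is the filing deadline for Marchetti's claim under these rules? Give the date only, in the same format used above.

The claim accrued on November 28, 2004, when the wrongful act occurred.
30 months from November 28, 2004 is May 28, 2007.
Because the pending related arbitration ran from May 1, 2005 to January 17, 2006, the deadline is extended by 261 days to February 13, 2008.
Although a criminal prosecution ran from September 24, 2006 to February 6, 2007, the stated rules do not make that a tolling event, so it is disregarded.
Nothing else in the chronology tolls or restarts the period.

February 13, 2008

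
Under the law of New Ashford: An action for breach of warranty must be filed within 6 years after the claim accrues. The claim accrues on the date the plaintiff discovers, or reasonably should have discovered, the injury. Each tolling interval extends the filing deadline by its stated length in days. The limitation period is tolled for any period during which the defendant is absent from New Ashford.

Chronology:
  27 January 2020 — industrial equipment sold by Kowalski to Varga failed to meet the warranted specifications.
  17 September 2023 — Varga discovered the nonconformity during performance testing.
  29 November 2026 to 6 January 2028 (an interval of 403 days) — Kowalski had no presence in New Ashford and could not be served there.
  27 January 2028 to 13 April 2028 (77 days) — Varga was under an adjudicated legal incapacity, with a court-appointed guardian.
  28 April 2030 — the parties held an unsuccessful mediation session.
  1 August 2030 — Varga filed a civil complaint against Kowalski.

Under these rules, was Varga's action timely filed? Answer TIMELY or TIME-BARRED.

TIMELY

The claim did not accrue until Varga discovered the injury on 17 September 2023; the 27 January 2020 act date does not start the clock under the stated rule.
The untolled deadline — 6 years after 17 September 2023 — is 17 September 2029.
The defendant's absence from the jurisdiction from 29 November 2026 to 6 January 2028 tolled the period for 403 days, extending the deadline to 25 October 2030.
The plaintiff's legal incapacity from 27 January 2028 to 13 April 2028 does not toll the period, because no stated rule makes the plaintiff's incapacity a tolling event.
The other events in the timeline have no effect on the limitation period under the stated rules.
Filing on 1 August 2030 beat the 25 October 2030 deadline — the action is timely.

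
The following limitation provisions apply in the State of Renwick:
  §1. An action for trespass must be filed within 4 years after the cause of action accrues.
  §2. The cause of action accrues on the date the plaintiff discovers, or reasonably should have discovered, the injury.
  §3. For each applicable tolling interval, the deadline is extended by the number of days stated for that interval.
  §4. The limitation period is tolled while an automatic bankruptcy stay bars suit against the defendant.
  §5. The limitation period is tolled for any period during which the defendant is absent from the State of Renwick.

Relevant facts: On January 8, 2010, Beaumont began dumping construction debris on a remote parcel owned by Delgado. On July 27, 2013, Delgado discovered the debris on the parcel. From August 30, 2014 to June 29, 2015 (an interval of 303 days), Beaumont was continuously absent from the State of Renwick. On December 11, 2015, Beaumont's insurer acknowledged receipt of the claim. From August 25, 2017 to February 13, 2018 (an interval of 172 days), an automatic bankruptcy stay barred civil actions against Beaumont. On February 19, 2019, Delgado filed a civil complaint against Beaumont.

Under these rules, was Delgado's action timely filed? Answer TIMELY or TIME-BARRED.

TIME-BARRED

Accrual is tied to discovery, so the period began on July 27, 2013 rather than on January 8, 2010 when the act occurred.
Adding the 4 years base period to July 27, 2013 gives a deadline of July 27, 2017, before any tolling.
The defendant's absence from the jurisdiction from August 30, 2014 to June 29, 2015 tolled the period for 303 days, extending the deadline to May 26, 2018.
Because the automatic bankruptcy stay ran from August 25, 2017 to February 13, 2018, the deadline is extended by 172 days to November 14, 2018.
None of the other events listed affects the running of the period under the stated rules.
Delgado filed on February 19, 2019, after the November 14, 2018 deadline, so the action is time-barred.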